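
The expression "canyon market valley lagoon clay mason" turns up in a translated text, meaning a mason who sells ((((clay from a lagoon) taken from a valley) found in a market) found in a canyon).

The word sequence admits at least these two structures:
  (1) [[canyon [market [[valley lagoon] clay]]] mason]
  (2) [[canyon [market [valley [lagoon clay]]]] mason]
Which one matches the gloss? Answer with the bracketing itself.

The paraphrase's head is the "mason" part ("mason"); its modifier is "canyon market valley lagoon clay".
That top-level split, carried through the inner groups, gives [[canyon [market [valley [lagoon clay]]]] mason].

[[canyon [market [valley [lagoon clay]]]] mason]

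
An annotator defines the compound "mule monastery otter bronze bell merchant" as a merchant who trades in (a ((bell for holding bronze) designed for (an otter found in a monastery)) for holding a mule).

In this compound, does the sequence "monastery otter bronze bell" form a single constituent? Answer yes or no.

yes

The paraphrase groups the words so that "monastery otter bronze bell" is one unit: it corresponds to a single parenthesized sub-phrase.
The full structure is [[mule [[monastery otter] [bronze bell]]] merchant], in which [monastery otter bronze bell] is a constituent.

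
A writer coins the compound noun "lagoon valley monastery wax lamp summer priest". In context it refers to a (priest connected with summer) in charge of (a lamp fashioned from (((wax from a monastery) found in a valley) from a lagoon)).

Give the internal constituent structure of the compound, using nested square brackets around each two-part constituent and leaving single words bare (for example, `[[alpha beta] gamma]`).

[[[lagoon [valley [monastery wax]]] lamp] [summer priest]]

Whole compound: head "priest" (specifically "summer priest"), modifier "lagoon valley monastery wax lamp".
"lagoon valley monastery wax lamp" → head "lamp", modifier "lagoon valley monastery wax".
"lagoon valley monastery wax" → head "wax" (specifically "valley monastery wax"), modifier "lagoon".
"valley monastery wax" → head "wax" (specifically "monastery wax"), modifier "valley".
"monastery wax" → head "wax", modifier "monastery".
"summer priest" → head "priest", modifier "summer".
Assembled: [[[lagoon [valley [monastery wax]]] lamp] [summer priest]].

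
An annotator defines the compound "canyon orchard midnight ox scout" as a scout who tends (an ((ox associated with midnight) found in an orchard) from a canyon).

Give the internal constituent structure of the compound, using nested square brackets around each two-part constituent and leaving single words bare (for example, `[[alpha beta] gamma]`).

[[canyon [orchard [midnight ox]]] scout]

Overall it is a kind of scout; the modifier is "canyon orchard midnight ox".
"canyon orchard midnight ox" → head "ox" (specifically "orchard midnight ox"), modifier "canyon".
"orchard midnight ox" → head "ox" (specifically "midnight ox"), modifier "orchard".
"midnight ox" → head "ox", modifier "midnight".
So the structure is [[canyon [orchard [midnight ox]]] scout].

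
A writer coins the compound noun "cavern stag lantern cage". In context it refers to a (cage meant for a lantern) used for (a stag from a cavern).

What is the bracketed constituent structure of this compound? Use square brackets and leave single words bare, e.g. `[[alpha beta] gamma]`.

Whole compound: head "cage" (specifically "lantern cage"), modifier "cavern stag".
"cavern stag" → head "stag", modifier "cavern".
"lantern cage" → head "cage", modifier "lantern".
Putting it together: [[cavern stag] [lantern cage]].

[[cavern stag] [lantern cage]]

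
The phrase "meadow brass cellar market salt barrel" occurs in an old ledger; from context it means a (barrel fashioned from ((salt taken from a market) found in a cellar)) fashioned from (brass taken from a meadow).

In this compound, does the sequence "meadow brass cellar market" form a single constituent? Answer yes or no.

no

The top-level split is [meadow brass] [cellar market salt barrel]; the full structure is [[meadow brass] [[cellar [market salt]] barrel]].
"meadow brass cellar market" straddles a constituent boundary, so it is not a single unit.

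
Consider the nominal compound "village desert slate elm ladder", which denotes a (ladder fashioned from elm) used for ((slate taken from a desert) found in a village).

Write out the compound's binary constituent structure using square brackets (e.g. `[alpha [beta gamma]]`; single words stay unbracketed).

[[village [desert slate]] [elm ladder]]

Overall it is a kind of ladder (specifically "elm ladder"); the modifier is "village desert slate".
Inside "village desert slate": head "slate" (specifically "desert slate"), modifier "village".
Inside "desert slate": head "slate", modifier "desert".
Inside "elm ladder": head "ladder", modifier "elm".
Assembled: [[village [desert slate]] [elm ladder]].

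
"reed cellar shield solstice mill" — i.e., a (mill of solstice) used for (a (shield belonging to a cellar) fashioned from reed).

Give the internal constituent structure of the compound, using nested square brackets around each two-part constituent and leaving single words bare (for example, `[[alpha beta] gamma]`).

[[reed [cellar shield]] [solstice mill]]

At the top level: head "mill" (specifically "solstice mill"); modifier "reed cellar shield".
"reed cellar shield" → head "shield" (specifically "cellar shield"), modifier "reed".
"cellar shield" → head "shield", modifier "cellar".
"solstice mill" → head "mill", modifier "solstice".
So the structure is [[reed [cellar shield]] [solstice mill]].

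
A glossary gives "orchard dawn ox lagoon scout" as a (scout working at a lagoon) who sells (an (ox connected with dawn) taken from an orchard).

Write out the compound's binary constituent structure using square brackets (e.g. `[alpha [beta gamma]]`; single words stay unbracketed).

Whole compound: head "scout" (specifically "lagoon scout"), modifier "orchard dawn ox".
Inside "orchard dawn ox": head "ox" (specifically "dawn ox"), modifier "orchard".
Inside "dawn ox": head "ox", modifier "dawn".
Inside "lagoon scout": head "scout", modifier "lagoon".
So the structure is [[orchard [dawn ox]] [lagoon scout]].

[[orchard [dawn ox]] [lagoon scout]]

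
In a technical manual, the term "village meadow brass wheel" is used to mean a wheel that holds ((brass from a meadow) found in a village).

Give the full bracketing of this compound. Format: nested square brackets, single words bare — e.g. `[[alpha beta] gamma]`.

[[village [meadow brass]] wheel]

The outermost head in the paraphrase is "wheel", modified by "village meadow brass".
Within "village meadow brass", the head is "brass" (specifically "meadow brass") and the modifier is "village".
Within "meadow brass", the head is "brass" and the modifier is "meadow".
So the structure is [[village [meadow brass]] wheel].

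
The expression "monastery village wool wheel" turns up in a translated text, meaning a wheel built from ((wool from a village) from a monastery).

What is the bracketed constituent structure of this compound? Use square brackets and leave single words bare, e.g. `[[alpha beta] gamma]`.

The outermost head in the paraphrase is "wheel", modified by "monastery village wool".
"monastery village wool" → head "wool" (specifically "village wool"), modifier "monastery".
"village wool" → head "wool", modifier "village".
Assembled: [[monastery [village wool]] wheel].

[[monastery [village wool]] wheel]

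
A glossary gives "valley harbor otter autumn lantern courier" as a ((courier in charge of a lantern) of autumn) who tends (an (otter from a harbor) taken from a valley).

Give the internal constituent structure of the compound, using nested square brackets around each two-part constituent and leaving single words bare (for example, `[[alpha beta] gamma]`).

[[valley [harbor otter]] [autumn [lantern courier]]]

Overall it is a kind of courier (specifically "autumn lantern courier"); the modifier is "valley harbor otter".
Within "valley harbor otter", the head is "otter" (specifically "harbor otter") and the modifier is "valley".
Within "harbor otter", the head is "otter" and the modifier is "harbor".
Within "autumn lantern courier", the head is "courier" (specifically "lantern courier") and the modifier is "autumn".
Within "lantern courier", the head is "courier" and the modifier is "lantern".
Assembled: [[valley [harbor otter]] [autumn [lantern courier]]].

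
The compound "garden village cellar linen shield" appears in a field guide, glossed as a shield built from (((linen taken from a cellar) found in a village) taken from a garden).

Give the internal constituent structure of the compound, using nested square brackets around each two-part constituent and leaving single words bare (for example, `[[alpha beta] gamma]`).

At the top level: head "shield"; modifier "garden village cellar linen".
"garden village cellar linen" → head "linen" (specifically "village cellar linen"), modifier "garden".
"village cellar linen" → head "linen" (specifically "cellar linen"), modifier "village".
"cellar linen" → head "linen", modifier "cellar".
So the structure is [[garden [village [cellar linen]]] shield].

[[garden [village [cellar linen]]] shield]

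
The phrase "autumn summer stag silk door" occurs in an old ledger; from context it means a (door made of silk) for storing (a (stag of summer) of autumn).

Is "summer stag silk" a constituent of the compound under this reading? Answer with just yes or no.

The top-level split is [autumn summer stag] [silk door]; the full structure is [[autumn [summer stag]] [silk door]].
"summer stag silk" straddles a constituent boundary, so it is not a single unit.

no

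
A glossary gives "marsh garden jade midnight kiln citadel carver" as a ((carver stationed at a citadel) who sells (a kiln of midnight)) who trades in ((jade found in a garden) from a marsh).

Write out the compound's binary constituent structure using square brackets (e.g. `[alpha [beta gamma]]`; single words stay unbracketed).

Overall it is a kind of carver (specifically "midnight kiln citadel carver"); the modifier is "marsh garden jade".
Within "marsh garden jade", the head is "jade" (specifically "garden jade") and the modifier is "marsh".
Within "garden jade", the head is "jade" and the modifier is "garden".
Within "midnight kiln citadel carver", the head is "carver" (specifically "citadel carver") and the modifier is "midnight kiln".
Within "midnight kiln", the head is "kiln" and the modifier is "midnight".
Within "citadel carver", the head is "carver" and the modifier is "citadel".
Putting it together: [[marsh [garden jade]] [[midnight kiln] [citadel carver]]].

[[marsh [garden jade]] [[midnight kiln] [citadel carver]]]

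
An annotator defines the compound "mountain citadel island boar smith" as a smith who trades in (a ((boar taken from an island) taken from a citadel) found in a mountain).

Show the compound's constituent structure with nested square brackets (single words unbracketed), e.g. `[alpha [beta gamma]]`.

At the top level: head "smith"; modifier "mountain citadel island boar".
Within "mountain citadel island boar", the head is "boar" (specifically "citadel island boar") and the modifier is "mountain".
Within "citadel island boar", the head is "boar" (specifically "island boar") and the modifier is "citadel".
Within "island boar", the head is "boar" and the modifier is "island".
Putting it together: [[mountain [citadel [island boar]]] smith].

[[mountain [citadel [island boar]]] smith]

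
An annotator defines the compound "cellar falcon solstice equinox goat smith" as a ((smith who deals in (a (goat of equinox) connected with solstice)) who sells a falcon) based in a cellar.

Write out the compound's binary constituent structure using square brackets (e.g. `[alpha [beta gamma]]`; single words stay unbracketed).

At the top level: head "smith" (specifically "falcon solstice equinox goat smith"); modifier "cellar".
Inside "falcon solstice equinox goat smith": head "smith" (specifically "solstice equinox goat smith"), modifier "falcon".
Inside "solstice equinox goat smith": head "smith", modifier "solstice equinox goat".
Inside "solstice equinox goat": head "goat" (specifically "equinox goat"), modifier "solstice".
Inside "equinox goat": head "goat", modifier "equinox".
Putting it together: [cellar [falcon [[solstice [equinox goat]] smith]]].

[cellar [falcon [[solstice [equinox goat]] smith]]]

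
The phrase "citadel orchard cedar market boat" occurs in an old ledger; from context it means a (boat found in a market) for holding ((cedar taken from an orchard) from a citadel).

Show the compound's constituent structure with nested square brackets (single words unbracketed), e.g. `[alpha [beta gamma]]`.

[[citadel [orchard cedar]] [market boat]]

Overall it is a kind of boat (specifically "market boat"); the modifier is "citadel orchard cedar".
Inside "citadel orchard cedar": head "cedar" (specifically "orchard cedar"), modifier "citadel".
Inside "orchard cedar": head "cedar", modifier "orchard".
Inside "market boat": head "boat", modifier "market".
So the structure is [[citadel [orchard cedar]] [market boat]].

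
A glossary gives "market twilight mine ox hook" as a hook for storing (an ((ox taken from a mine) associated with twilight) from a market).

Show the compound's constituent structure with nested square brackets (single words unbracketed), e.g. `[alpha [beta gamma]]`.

[[market [twilight [mine ox]]] hook]

At the top level: head "hook"; modifier "market twilight mine ox".
Inside "market twilight mine ox": head "ox" (specifically "twilight mine ox"), modifier "market".
Inside "twilight mine ox": head "ox" (specifically "mine ox"), modifier "twilight".
Inside "mine ox": head "ox", modifier "mine".
So the structure is [[market [twilight [mine ox]]] hook].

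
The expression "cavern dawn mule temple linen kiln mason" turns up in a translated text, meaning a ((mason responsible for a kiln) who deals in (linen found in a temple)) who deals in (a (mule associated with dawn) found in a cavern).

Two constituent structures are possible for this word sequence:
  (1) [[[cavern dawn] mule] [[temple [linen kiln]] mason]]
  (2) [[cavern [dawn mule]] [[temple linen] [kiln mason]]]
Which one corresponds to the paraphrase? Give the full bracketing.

[[cavern [dawn mule]] [[temple linen] [kiln mason]]]

The paraphrase's head is the "mason" part ("temple linen kiln mason"); its modifier is "cavern dawn mule".
That top-level split, carried through the inner groups, gives [[cavern [dawn mule]] [[temple linen] [kiln mason]]].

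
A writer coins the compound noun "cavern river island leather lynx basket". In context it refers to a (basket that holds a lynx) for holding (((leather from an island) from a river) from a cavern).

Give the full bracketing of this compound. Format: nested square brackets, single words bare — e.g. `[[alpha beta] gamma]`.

Whole compound: head "basket" (specifically "lynx basket"), modifier "cavern river island leather".
"cavern river island leather" → head "leather" (specifically "river island leather"), modifier "cavern".
"river island leather" → head "leather" (specifically "island leather"), modifier "river".
"island leather" → head "leather", modifier "island".
"lynx basket" → head "basket", modifier "lynx".
Putting it together: [[cavern [river [island leather]]] [lynx basket]].

[[cavern [river [island leather]]] [lynx basket]]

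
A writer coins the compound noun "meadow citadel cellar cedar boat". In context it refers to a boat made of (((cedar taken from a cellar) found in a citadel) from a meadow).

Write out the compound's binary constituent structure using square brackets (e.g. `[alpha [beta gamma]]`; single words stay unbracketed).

At the top level: head "boat"; modifier "meadow citadel cellar cedar".
Inside "meadow citadel cellar cedar": head "cedar" (specifically "citadel cellar cedar"), modifier "meadow".
Inside "citadel cellar cedar": head "cedar" (specifically "cellar cedar"), modifier "citadel".
Inside "cellar cedar": head "cedar", modifier "cellar".
So the structure is [[meadow [citadel [cellar cedar]]] boat].

[[meadow [citadel [cellar cedar]]] boat]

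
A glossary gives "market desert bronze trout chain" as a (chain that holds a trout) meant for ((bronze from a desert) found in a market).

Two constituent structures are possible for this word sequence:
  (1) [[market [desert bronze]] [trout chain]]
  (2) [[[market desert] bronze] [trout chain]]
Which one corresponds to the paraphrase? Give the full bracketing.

[[market [desert bronze]] [trout chain]]

The paraphrase's head is the "chain" part ("trout chain"); its modifier is "market desert bronze".
That top-level split, carried through the inner groups, gives [[market [desert bronze]] [trout chain]].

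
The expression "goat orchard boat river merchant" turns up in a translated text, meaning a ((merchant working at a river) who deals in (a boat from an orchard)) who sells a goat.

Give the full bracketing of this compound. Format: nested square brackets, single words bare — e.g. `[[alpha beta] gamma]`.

Overall it is a kind of merchant (specifically "orchard boat river merchant"); the modifier is "goat".
"orchard boat river merchant" → head "merchant" (specifically "river merchant"), modifier "orchard boat".
"orchard boat" → head "boat", modifier "orchard".
"river merchant" → head "merchant", modifier "river".
So the structure is [goat [[orchard boat] [river merchant]]].

[goat [[orchard boat] [river merchant]]]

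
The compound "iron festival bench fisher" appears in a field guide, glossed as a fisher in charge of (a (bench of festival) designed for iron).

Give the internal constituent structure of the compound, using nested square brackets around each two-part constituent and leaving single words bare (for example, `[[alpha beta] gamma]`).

Whole compound: head "fisher", modifier "iron festival bench".
"iron festival bench" → head "bench" (specifically "festival bench"), modifier "iron".
"festival bench" → head "bench", modifier "festival".
So the structure is [[iron [festival bench]] fisher].

[[iron [festival bench]] fisher]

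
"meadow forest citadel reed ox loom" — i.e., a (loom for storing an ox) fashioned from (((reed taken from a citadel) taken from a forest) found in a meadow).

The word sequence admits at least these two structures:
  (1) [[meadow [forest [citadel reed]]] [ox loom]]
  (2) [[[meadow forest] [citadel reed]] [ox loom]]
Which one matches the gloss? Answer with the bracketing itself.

The paraphrase's head is the "loom" part ("ox loom"); its modifier is "meadow forest citadel reed".
That top-level split, carried through the inner groups, gives [[meadow [forest [citadel reed]]] [ox loom]].

[[meadow [forest [citadel reed]]] [ox loom]]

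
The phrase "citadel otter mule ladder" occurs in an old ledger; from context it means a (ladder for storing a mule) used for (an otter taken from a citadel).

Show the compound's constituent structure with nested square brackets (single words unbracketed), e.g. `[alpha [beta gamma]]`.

[[citadel otter] [mule ladder]]

The outermost head in the paraphrase is "ladder" (specifically "mule ladder"), modified by "citadel otter".
"citadel otter" → head "otter", modifier "citadel".
"mule ladder" → head "ladder", modifier "mule".
So the structure is [[citadel otter] [mule ladder]].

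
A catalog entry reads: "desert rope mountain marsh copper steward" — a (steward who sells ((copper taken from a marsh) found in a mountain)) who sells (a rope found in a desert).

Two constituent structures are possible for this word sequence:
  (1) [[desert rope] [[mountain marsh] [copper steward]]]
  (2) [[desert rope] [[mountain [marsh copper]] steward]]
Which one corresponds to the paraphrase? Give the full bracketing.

The paraphrase's head is the "steward" part ("mountain marsh copper steward"); its modifier is "desert rope".
That top-level split, carried through the inner groups, gives [[desert rope] [[mountain [marsh copper]] steward]].

[[desert rope] [[mountain [marsh copper]] steward]]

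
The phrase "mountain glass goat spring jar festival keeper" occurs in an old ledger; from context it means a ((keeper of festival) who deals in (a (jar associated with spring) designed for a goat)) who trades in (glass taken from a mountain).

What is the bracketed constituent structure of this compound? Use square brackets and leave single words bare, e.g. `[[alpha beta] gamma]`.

[[mountain glass] [[goat [spring jar]] [festival keeper]]]

The outermost head in the paraphrase is "keeper" (specifically "goat spring jar festival keeper"), modified by "mountain glass".
Within "mountain glass", the head is "glass" and the modifier is "mountain".
Within "goat spring jar festival keeper", the head is "keeper" (specifically "festival keeper") and the modifier is "goat spring jar".
Within "goat spring jar", the head is "jar" (specifically "spring jar") and the modifier is "goat".
Within "spring jar", the head is "jar" and the modifier is "spring".
Within "festival keeper", the head is "keeper" and the modifier is "festival".
Putting it together: [[mountain glass] [[goat [spring jar]] [festival keeper]]].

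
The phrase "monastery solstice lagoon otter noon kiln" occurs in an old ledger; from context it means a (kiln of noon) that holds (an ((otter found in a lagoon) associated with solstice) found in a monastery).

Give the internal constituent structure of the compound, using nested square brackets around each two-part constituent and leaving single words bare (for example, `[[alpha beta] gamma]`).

At the top level: head "kiln" (specifically "noon kiln"); modifier "monastery solstice lagoon otter".
"monastery solstice lagoon otter" → head "otter" (specifically "solstice lagoon otter"), modifier "monastery".
"solstice lagoon otter" → head "otter" (specifically "lagoon otter"), modifier "solstice".
"lagoon otter" → head "otter", modifier "lagoon".
"noon kiln" → head "kiln", modifier "noon".
Putting it together: [[monastery [solstice [lagoon otter]]] [noon kiln]].

[[monastery [solstice [lagoon otter]]] [noon kiln]]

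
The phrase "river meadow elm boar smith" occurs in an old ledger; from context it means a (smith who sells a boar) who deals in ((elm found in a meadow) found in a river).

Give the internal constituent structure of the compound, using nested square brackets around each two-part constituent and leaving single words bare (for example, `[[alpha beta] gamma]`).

At the top level: head "smith" (specifically "boar smith"); modifier "river meadow elm".
"river meadow elm" → head "elm" (specifically "meadow elm"), modifier "river".
"meadow elm" → head "elm", modifier "meadow".
"boar smith" → head "smith", modifier "boar".
So the structure is [[river [meadow elm]] [boar smith]].

[[river [meadow elm]] [boar smith]]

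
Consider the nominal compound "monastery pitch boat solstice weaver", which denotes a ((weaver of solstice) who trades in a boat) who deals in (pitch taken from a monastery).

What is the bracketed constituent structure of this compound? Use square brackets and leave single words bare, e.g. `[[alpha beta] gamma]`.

The outermost head in the paraphrase is "weaver" (specifically "boat solstice weaver"), modified by "monastery pitch".
"monastery pitch" → head "pitch", modifier "monastery".
"boat solstice weaver" → head "weaver" (specifically "solstice weaver"), modifier "boat".
"solstice weaver" → head "weaver", modifier "solstice".
Assembled: [[monastery pitch] [boat [solstice weaver]]].

[[monastery pitch] [boat [solstice weaver]]]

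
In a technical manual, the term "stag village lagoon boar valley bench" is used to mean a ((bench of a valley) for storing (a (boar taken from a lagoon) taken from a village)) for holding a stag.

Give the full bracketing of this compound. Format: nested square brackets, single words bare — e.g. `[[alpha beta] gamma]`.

[stag [[village [lagoon boar]] [valley bench]]]

Overall it is a kind of bench (specifically "village lagoon boar valley bench"); the modifier is "stag".
"village lagoon boar valley bench" → head "bench" (specifically "valley bench"), modifier "village lagoon boar".
"village lagoon boar" → head "boar" (specifically "lagoon boar"), modifier "village".
"lagoon boar" → head "boar", modifier "lagoon".
"valley bench" → head "bench", modifier "valley".
Assembled: [stag [[village [lagoon boar]] [valley bench]]].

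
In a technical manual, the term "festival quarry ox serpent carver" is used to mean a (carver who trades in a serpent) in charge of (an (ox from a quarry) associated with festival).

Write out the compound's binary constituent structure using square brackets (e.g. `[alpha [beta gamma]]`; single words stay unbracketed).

Whole compound: head "carver" (specifically "serpent carver"), modifier "festival quarry ox".
Inside "festival quarry ox": head "ox" (specifically "quarry ox"), modifier "festival".
Inside "quarry ox": head "ox", modifier "quarry".
Inside "serpent carver": head "carver", modifier "serpent".
Putting it together: [[festival [quarry ox]] [serpent carver]].

[[festival [quarry ox]] [serpent carver]]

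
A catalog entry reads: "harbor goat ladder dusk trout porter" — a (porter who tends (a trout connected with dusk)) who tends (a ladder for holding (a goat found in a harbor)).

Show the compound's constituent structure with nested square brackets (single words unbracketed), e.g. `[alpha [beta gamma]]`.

[[[harbor goat] ladder] [[dusk trout] porter]]

At the top level: head "porter" (specifically "dusk trout porter"); modifier "harbor goat ladder".
Within "harbor goat ladder", the head is "ladder" and the modifier is "harbor goat".
Within "harbor goat", the head is "goat" and the modifier is "harbor".
Within "dusk trout porter", the head is "porter" and the modifier is "dusk trout".
Within "dusk trout", the head is "trout" and the modifier is "dusk".
Assembled: [[[harbor goat] ladder] [[dusk trout] porter]].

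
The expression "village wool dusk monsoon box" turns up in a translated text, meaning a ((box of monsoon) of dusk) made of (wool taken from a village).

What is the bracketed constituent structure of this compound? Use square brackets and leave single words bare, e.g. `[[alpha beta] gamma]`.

[[village wool] [dusk [monsoon box]]]

Overall it is a kind of box (specifically "dusk monsoon box"); the modifier is "village wool".
"village wool" → head "wool", modifier "village".
"dusk monsoon box" → head "box" (specifically "monsoon box"), modifier "dusk".
"monsoon box" → head "box", modifier "monsoon".
Putting it together: [[village wool] [dusk [monsoon box]]].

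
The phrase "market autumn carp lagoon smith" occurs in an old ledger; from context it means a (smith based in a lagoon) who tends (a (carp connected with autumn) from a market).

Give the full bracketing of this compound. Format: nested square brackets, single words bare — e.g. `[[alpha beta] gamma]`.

[[market [autumn carp]] [lagoon smith]]

At the top level: head "smith" (specifically "lagoon smith"); modifier "market autumn carp".
Inside "market autumn carp": head "carp" (specifically "autumn carp"), modifier "market".
Inside "autumn carp": head "carp", modifier "autumn".
Inside "lagoon smith": head "smith", modifier "lagoon".
So the structure is [[market [autumn carp]] [lagoon smith]].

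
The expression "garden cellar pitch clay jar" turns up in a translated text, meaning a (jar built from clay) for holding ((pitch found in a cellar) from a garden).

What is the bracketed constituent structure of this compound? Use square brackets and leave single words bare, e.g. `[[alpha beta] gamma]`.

Whole compound: head "jar" (specifically "clay jar"), modifier "garden cellar pitch".
Within "garden cellar pitch", the head is "pitch" (specifically "cellar pitch") and the modifier is "garden".
Within "cellar pitch", the head is "pitch" and the modifier is "cellar".
Within "clay jar", the head is "jar" and the modifier is "clay".
Putting it together: [[garden [cellar pitch]] [clay jar]].

[[garden [cellar pitch]] [clay jar]]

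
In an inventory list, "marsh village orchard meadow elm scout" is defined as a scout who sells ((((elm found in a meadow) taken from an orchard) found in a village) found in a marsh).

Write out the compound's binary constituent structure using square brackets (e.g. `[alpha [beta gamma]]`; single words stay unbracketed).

At the top level: head "scout"; modifier "marsh village orchard meadow elm".
Within "marsh village orchard meadow elm", the head is "elm" (specifically "village orchard meadow elm") and the modifier is "marsh".
Within "village orchard meadow elm", the head is "elm" (specifically "orchard meadow elm") and the modifier is "village".
Within "orchard meadow elm", the head is "elm" (specifically "meadow elm") and the modifier is "orchard".
Within "meadow elm", the head is "elm" and the modifier is "meadow".
Putting it together: [[marsh [village [orchard [meadow elm]]]] scout].

[[marsh [village [orchard [meadow elm]]]] scout]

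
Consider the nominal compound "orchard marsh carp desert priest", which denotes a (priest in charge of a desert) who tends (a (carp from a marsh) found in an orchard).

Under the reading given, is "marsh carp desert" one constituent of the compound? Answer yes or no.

no

The top-level split is [orchard marsh carp] [desert priest]; the full structure is [[orchard [marsh carp]] [desert priest]].
"marsh carp desert" straddles a constituent boundary, so it is not a single unit.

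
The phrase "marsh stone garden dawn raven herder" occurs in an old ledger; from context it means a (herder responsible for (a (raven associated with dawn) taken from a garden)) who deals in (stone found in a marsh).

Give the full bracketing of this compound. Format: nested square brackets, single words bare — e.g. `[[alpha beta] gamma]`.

[[marsh stone] [[garden [dawn raven]] herder]]

The outermost head in the paraphrase is "herder" (specifically "garden dawn raven herder"), modified by "marsh stone".
"marsh stone" → head "stone", modifier "marsh".
"garden dawn raven herder" → head "herder", modifier "garden dawn raven".
"garden dawn raven" → head "raven" (specifically "dawn raven"), modifier "garden".
"dawn raven" → head "raven", modifier "dawn".
Putting it together: [[marsh stone] [[garden [dawn raven]] herder]].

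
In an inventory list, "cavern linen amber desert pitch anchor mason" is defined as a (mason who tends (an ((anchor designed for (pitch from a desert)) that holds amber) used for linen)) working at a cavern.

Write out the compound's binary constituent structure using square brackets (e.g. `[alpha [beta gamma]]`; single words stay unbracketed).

At the top level: head "mason" (specifically "linen amber desert pitch anchor mason"); modifier "cavern".
Within "linen amber desert pitch anchor mason", the head is "mason" and the modifier is "linen amber desert pitch anchor".
Within "linen amber desert pitch anchor", the head is "anchor" (specifically "amber desert pitch anchor") and the modifier is "linen".
Within "amber desert pitch anchor", the head is "anchor" (specifically "desert pitch anchor") and the modifier is "amber".
Within "desert pitch anchor", the head is "anchor" and the modifier is "desert pitch".
Within "desert pitch", the head is "pitch" and the modifier is "desert".
Assembled: [cavern [[linen [amber [[desert pitch] anchor]]] mason]].

[cavern [[linen [amber [[desert pitch] anchor]]] mason]]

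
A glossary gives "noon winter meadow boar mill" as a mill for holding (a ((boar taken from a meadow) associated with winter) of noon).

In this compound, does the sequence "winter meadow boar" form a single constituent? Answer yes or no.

yes

The paraphrase groups the words so that "winter meadow boar" is one unit: it corresponds to a single parenthesized sub-phrase.
The full structure is [[noon [winter [meadow boar]]] mill], in which [winter meadow boar] is a constituent.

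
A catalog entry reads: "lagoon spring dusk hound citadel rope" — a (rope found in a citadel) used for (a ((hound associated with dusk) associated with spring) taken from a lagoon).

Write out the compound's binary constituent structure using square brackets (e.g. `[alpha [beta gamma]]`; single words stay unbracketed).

[[lagoon [spring [dusk hound]]] [citadel rope]]

The outermost head in the paraphrase is "rope" (specifically "citadel rope"), modified by "lagoon spring dusk hound".
Within "lagoon spring dusk hound", the head is "hound" (specifically "spring dusk hound") and the modifier is "lagoon".
Within "spring dusk hound", the head is "hound" (specifically "dusk hound") and the modifier is "spring".
Within "dusk hound", the head is "hound" and the modifier is "dusk".
Within "citadel rope", the head is "rope" and the modifier is "citadel".
Assembled: [[lagoon [spring [dusk hound]]] [citadel rope]].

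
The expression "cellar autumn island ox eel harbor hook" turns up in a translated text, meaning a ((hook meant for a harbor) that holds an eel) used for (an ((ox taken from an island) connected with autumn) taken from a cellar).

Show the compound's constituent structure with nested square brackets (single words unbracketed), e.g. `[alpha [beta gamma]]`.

[[cellar [autumn [island ox]]] [eel [harbor hook]]]

At the top level: head "hook" (specifically "eel harbor hook"); modifier "cellar autumn island ox".
Inside "cellar autumn island ox": head "ox" (specifically "autumn island ox"), modifier "cellar".
Inside "autumn island ox": head "ox" (specifically "island ox"), modifier "autumn".
Inside "island ox": head "ox", modifier "island".
Inside "eel harbor hook": head "hook" (specifically "harbor hook"), modifier "eel".
Inside "harbor hook": head "hook", modifier "harbor".
Assembled: [[cellar [autumn [island ox]]] [eel [harbor hook]]].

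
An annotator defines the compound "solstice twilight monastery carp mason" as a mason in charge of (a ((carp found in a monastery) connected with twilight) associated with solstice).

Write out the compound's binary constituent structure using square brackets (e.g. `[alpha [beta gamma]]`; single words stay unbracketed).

Whole compound: head "mason", modifier "solstice twilight monastery carp".
"solstice twilight monastery carp" → head "carp" (specifically "twilight monastery carp"), modifier "solstice".
"twilight monastery carp" → head "carp" (specifically "monastery carp"), modifier "twilight".
"monastery carp" → head "carp", modifier "monastery".
Assembled: [[solstice [twilight [monastery carp]]] mason].

[[solstice [twilight [monastery carp]]] mason]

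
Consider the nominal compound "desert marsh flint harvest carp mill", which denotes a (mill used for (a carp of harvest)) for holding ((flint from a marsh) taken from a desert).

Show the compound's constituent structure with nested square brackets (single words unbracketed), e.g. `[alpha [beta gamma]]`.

Overall it is a kind of mill (specifically "harvest carp mill"); the modifier is "desert marsh flint".
Inside "desert marsh flint": head "flint" (specifically "marsh flint"), modifier "desert".
Inside "marsh flint": head "flint", modifier "marsh".
Inside "harvest carp mill": head "mill", modifier "harvest carp".
Inside "harvest carp": head "carp", modifier "harvest".
So the structure is [[desert [marsh flint]] [[harvest carp] mill]].

[[desert [marsh flint]] [[harvest carp] mill]]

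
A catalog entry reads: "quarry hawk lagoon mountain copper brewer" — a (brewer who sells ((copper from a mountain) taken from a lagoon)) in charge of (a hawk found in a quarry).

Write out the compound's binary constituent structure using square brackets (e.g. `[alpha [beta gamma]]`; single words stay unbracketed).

The outermost head in the paraphrase is "brewer" (specifically "lagoon mountain copper brewer"), modified by "quarry hawk".
"quarry hawk" → head "hawk", modifier "quarry".
"lagoon mountain copper brewer" → head "brewer", modifier "lagoon mountain copper".
"lagoon mountain copper" → head "copper" (specifically "mountain copper"), modifier "lagoon".
"mountain copper" → head "copper", modifier "mountain".
Assembled: [[quarry hawk] [[lagoon [mountain copper]] brewer]].

[[quarry hawk] [[lagoon [mountain copper]] brewer]]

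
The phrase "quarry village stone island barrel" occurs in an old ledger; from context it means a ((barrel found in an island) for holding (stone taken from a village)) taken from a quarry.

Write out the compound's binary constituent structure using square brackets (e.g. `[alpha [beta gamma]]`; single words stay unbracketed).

At the top level: head "barrel" (specifically "village stone island barrel"); modifier "quarry".
Within "village stone island barrel", the head is "barrel" (specifically "island barrel") and the modifier is "village stone".
Within "village stone", the head is "stone" and the modifier is "village".
Within "island barrel", the head is "barrel" and the modifier is "island".
So the structure is [quarry [[village stone] [island barrel]]].

[quarry [[village stone] [island barrel]]]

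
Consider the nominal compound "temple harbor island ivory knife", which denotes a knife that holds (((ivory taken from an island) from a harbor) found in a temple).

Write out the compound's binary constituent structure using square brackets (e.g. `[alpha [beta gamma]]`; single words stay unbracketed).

At the top level: head "knife"; modifier "temple harbor island ivory".
Within "temple harbor island ivory", the head is "ivory" (specifically "harbor island ivory") and the modifier is "temple".
Within "harbor island ivory", the head is "ivory" (specifically "island ivory") and the modifier is "harbor".
Within "island ivory", the head is "ivory" and the modifier is "island".
Assembled: [[temple [harbor [island ivory]]] knife].

[[temple [harbor [island ivory]]] knife]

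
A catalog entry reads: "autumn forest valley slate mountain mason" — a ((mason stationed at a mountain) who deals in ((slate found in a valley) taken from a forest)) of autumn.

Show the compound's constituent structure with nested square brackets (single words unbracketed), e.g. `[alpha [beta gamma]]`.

[autumn [[forest [valley slate]] [mountain mason]]]

At the top level: head "mason" (specifically "forest valley slate mountain mason"); modifier "autumn".
"forest valley slate mountain mason" → head "mason" (specifically "mountain mason"), modifier "forest valley slate".
"forest valley slate" → head "slate" (specifically "valley slate"), modifier "forest".
"valley slate" → head "slate", modifier "valley".
"mountain mason" → head "mason", modifier "mountain".
Assembled: [autumn [[forest [valley slate]] [mountain mason]]].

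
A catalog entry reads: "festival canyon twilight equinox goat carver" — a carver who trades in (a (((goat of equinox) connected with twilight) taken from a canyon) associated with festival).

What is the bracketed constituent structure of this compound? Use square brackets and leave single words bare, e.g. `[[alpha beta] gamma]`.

At the top level: head "carver"; modifier "festival canyon twilight equinox goat".
"festival canyon twilight equinox goat" → head "goat" (specifically "canyon twilight equinox goat"), modifier "festival".
"canyon twilight equinox goat" → head "goat" (specifically "twilight equinox goat"), modifier "canyon".
"twilight equinox goat" → head "goat" (specifically "equinox goat"), modifier "twilight".
"equinox goat" → head "goat", modifier "equinox".
So the structure is [[festival [canyon [twilight [equinox goat]]]] carver].

[[festival [canyon [twilight [equinox goat]]]] carver]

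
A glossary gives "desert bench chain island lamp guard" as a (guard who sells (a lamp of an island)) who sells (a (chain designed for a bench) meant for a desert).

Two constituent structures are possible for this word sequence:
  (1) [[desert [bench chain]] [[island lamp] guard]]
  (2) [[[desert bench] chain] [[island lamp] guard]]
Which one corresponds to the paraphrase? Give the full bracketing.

The paraphrase's head is the "guard" part ("island lamp guard"); its modifier is "desert bench chain".
That top-level split, carried through the inner groups, gives [[desert [bench chain]] [[island lamp] guard]].

[[desert [bench chain]] [[island lamp] guard]]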